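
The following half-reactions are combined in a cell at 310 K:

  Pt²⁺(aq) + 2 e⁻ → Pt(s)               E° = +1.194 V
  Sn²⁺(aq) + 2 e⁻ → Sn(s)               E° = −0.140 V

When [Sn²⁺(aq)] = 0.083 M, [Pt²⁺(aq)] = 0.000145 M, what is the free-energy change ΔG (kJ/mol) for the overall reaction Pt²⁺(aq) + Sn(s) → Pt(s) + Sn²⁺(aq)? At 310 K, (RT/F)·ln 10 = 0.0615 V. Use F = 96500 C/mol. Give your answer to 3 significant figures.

With Pt²⁺/Pt reduced at the cathode, E°cell = +1.194 − (−0.140) = +1.334 V and n = 2.
The reaction quotient is [Sn²⁺(aq)] / [Pt²⁺(aq)] = 572; by Nernst, E = +1.334 − (0.0615/2)(2.758) = +1.2492 V.
ΔG = −nFE = −(2)(96500)(+1.2492) J/mol = −241 kJ/mol.

−241 kJ/mol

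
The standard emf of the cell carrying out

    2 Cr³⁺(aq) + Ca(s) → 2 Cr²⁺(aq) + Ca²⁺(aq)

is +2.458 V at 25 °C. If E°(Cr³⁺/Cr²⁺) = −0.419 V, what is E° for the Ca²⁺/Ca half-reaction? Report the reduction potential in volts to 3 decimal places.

In the reaction as written the Cr³⁺/Cr²⁺ couple is reduced (cathode) and Ca²⁺/Ca is oxidized (anode), so E°cell = E°(Cr³⁺/Cr²⁺) − E°(Ca²⁺/Ca).
E°(Ca²⁺/Ca) = E°(cathode) − E°cell = −0.419 − (+2.458) = −2.877 V.

−2.877 V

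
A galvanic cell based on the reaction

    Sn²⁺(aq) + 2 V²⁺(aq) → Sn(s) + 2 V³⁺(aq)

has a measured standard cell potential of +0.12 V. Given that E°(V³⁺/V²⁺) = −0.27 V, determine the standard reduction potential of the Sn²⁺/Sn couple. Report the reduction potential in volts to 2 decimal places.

In the reaction as written the Sn²⁺/Sn couple is reduced (cathode) and V³⁺/V²⁺ is oxidized (anode), so E°cell = E°(Sn²⁺/Sn) − E°(V³⁺/V²⁺).
E°(Sn²⁺/Sn) = E°cell + E°(anode) = +0.12 + (−0.27) = −0.15 V.

−0.15 V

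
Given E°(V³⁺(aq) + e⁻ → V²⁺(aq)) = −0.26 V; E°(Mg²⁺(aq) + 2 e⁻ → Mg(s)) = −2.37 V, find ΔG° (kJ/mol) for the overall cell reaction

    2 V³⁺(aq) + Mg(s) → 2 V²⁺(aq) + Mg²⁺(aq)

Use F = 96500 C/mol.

In the reaction as written V³⁺(aq) is reduced, so the V³⁺/V²⁺ couple is the cathode and Mg²⁺/Mg is the anode.
E°cell = −0.26 − (−2.37) = +2.11 V; balancing electrons gives n = 2.
ΔG° = −nFE°cell = −(2)(96500)(+2.11) J/mol = −407 kJ/mol.

−407 kJ/mol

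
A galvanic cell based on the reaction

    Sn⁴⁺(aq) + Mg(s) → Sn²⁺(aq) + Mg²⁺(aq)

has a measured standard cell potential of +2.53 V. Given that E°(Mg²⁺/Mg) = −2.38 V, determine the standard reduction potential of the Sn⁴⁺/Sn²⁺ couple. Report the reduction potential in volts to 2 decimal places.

In the reaction as written the Sn⁴⁺/Sn²⁺ couple is reduced (cathode) and Mg²⁺/Mg is oxidized (anode), so E°cell = E°(Sn⁴⁺/Sn²⁺) − E°(Mg²⁺/Mg).
E°(Sn⁴⁺/Sn²⁺) = E°cell + E°(anode) = +2.53 + (−2.38) = +0.15 V.

+0.15 V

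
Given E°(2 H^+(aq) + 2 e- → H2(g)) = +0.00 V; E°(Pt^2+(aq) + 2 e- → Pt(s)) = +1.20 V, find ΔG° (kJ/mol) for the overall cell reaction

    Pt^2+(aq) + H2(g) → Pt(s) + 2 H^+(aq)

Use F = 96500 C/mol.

−232 kJ/mol

In the reaction as written Pt^2+(aq) is reduced, so the Pt²⁺/Pt couple is the cathode and 2H⁺/H₂ is the anode.
E°cell = +1.20 − (+0.00) = +1.20 V; balancing electrons gives n = 2.
ΔG° = −nFE°cell = −(2)(96500)(+1.20) J/mol = −232 kJ/mol.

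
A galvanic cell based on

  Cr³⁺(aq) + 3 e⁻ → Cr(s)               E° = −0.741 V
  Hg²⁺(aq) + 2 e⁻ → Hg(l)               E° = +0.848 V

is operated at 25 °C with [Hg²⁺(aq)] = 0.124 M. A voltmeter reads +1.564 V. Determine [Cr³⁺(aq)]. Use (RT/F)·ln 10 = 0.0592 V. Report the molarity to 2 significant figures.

The Hg²⁺/Hg couple has the larger reduction potential, so it is the cathode: E°cell = +0.848 − (−0.741) = +1.589 V and n = 6.
From the Nernst equation, log Q = n(E° − E)/0.0592 = 6·(+1.589 − (+1.564))/0.0592 = 2.534.
For 3 Hg²⁺(aq) + 2 Cr(s) → 3 Hg(l) + 2 Cr³⁺(aq), the reaction quotient is Q = [Cr³⁺(aq)]^2 / [Hg²⁺(aq)]^3.
Solving for the unknown gives log [Cr³⁺(aq)] = −0.093, so [Cr³⁺(aq)] ≈ 0.81 M.

0.81 M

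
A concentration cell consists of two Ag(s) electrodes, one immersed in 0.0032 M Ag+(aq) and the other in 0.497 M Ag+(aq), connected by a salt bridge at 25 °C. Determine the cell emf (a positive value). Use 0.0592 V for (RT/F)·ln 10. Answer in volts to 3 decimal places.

0.130 V

For a concentration cell E°cell = 0, since both electrodes use the same couple.
The compartment with the higher Ag+(aq) concentration (0.497 M) acts as the cathode; ions are reduced there and produced at the dilute (0.0032 M) anode.
With n = 1, Ecell = −(0.0592/1)·log([dilute]/[conc]) = −(0.0592/1)·log(0.0032/0.497) = +0.130 V.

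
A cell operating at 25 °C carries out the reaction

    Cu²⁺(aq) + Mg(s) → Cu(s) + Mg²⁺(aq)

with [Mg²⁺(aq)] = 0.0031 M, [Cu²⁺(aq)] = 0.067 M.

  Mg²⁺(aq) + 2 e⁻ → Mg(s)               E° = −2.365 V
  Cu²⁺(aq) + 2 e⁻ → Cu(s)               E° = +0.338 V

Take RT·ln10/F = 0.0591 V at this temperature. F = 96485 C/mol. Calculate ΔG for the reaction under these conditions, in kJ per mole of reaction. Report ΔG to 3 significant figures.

−529 kJ/mol

With Cu²⁺/Cu reduced at the cathode, E°cell = +0.338 − (−2.365) = +2.703 V and n = 2.
Q = [Mg²⁺(aq)] / [Cu²⁺(aq)] = 0.0463, so log Q = −1.335 and E = +2.703 − (0.0591/2)(−1.335) = +2.7424 V.
Finally ΔG = −nFE = −(2)(96485 C/mol)(+2.7424 V) = −529 kJ/mol.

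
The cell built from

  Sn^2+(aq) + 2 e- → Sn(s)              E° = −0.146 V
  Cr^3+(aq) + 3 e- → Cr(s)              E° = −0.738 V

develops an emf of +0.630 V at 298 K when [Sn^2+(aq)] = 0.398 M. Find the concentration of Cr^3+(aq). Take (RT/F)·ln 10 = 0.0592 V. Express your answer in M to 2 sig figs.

Sn²⁺/Sn is the cathode (higher E°); E°cell = −0.146 − (−0.738) = +0.592 V with n = 6.
Rearranging E = E° − (0.0592/n)·log Q gives log Q = 6(+0.592 − (+0.630))/0.0592 = −3.851.
The balanced reaction is 3 Sn^2+(aq) + 2 Cr(s) → 3 Sn(s) + 2 Cr^3+(aq), so Q = [Cr^3+(aq)]^2 / [Sn^2+(aq)]^3.
Substituting the known concentrations and solving, log [Cr^3+(aq)] = −2.526 and [Cr^3+(aq)] = 0.0030 M.

0.0030 M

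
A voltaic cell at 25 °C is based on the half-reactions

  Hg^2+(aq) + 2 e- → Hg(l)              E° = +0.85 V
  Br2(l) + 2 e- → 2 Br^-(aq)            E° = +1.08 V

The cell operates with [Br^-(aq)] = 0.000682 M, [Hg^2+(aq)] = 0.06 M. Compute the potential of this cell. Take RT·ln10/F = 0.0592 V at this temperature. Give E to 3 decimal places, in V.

+0.454 V

Since E°(Br₂/Br⁻) > E°(Hg²⁺/Hg), Br₂/Br⁻ serves as the cathode.
The standard potential is +1.08 − (+0.85) = +0.23 V and the balanced reaction transfers n = 2 electrons.
Balancing gives Br2(l) + Hg(l) → 2 Br^-(aq) + Hg^2+(aq); hence Q = [Br^-(aq)]^2·[Hg^2+(aq)] = 2.79×10^−8 (log Q = −7.554).
By the Nernst equation, E = +0.23 − (0.0592/2)·(−7.554) = +0.454 V.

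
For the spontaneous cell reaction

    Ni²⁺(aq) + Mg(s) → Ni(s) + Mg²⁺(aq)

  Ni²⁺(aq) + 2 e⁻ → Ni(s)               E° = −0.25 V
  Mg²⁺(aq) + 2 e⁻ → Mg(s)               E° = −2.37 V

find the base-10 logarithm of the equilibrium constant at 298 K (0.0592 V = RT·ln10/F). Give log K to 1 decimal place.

log K = 71.6

The Ni²⁺/Ni couple is reduced (cathode); E°cell = −0.25 − (−2.37) = +2.12 V with n = 2.
At equilibrium E = 0, so log K = nE°cell / 0.0592 = (2)(+2.12) / 0.0592 = 71.6.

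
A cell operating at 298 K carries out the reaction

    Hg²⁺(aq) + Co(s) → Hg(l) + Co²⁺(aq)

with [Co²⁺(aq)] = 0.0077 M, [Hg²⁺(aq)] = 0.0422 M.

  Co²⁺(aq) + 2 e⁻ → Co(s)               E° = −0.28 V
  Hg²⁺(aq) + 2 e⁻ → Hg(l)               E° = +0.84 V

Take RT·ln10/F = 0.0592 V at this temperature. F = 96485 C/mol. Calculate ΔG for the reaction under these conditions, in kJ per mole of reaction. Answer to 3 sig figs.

−220 kJ/mol

E°cell = +0.84 − (−0.28) = +1.12 V; the balanced reaction transfers n = 2 electrons.
Here Q = [Co²⁺(aq)] / [Hg²⁺(aq)] = 0.182 (log Q = −0.739), giving E = +1.12 − (0.0592/2)·(−0.739) = +1.1419 V.
ΔG = −nFE = −(2)(96485)(+1.1419) J/mol = −220 kJ/mol.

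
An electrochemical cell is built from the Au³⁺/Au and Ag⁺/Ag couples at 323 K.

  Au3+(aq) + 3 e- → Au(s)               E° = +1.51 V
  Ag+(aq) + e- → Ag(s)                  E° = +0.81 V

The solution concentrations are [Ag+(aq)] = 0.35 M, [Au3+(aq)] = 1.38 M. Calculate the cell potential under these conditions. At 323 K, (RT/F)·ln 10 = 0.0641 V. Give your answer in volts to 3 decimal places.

Au³⁺/Au is reduced (cathode, E° = +1.51 V) and Ag⁺/Ag is oxidized (anode).
E°cell = +1.51 − (+0.81) = +0.70 V, with n = 3 electrons transferred.
For the overall reaction Au3+(aq) + 3 Ag(s) → Au(s) + 3 Ag+(aq), Q = [Ag+(aq)]^3 / [Au3+(aq)] = 0.0311, giving log Q = −1.508.
E = E° − (0.0641/n)·log Q = +0.70 − (0.0641/3)(−1.508) = +0.732 V.

+0.732 V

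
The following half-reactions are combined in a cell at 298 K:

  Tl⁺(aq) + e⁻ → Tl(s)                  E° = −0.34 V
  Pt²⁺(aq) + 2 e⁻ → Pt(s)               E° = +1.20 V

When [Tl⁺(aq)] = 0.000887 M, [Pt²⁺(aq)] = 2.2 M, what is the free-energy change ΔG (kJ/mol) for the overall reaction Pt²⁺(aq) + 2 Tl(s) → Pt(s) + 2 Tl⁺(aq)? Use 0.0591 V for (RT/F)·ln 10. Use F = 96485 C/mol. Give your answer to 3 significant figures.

−334 kJ/mol

The standard cell potential is +1.20 − (−0.34) = +1.54 V, with n = 2 electrons in the balanced equation.
Q = [Tl⁺(aq)]^2 / [Pt²⁺(aq)] = 3.58×10^−7, so log Q = −6.447 and E = +1.54 − (0.0591/2)(−6.447) = +1.7305 V.
Then ΔG = −nFE = −2 × 96485 × +1.7305 J/mol = −334 kJ/mol.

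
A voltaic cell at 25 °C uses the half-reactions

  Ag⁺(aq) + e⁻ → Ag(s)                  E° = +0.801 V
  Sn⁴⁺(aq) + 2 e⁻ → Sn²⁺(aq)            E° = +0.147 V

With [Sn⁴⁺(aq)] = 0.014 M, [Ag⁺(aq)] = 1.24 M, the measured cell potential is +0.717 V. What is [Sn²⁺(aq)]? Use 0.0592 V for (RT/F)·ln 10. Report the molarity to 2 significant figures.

The Ag⁺/Ag couple has the larger reduction potential, so it is the cathode: E°cell = +0.801 − (+0.147) = +0.654 V and n = 2.
Rearranging E = E° − (0.0592/n)·log Q gives log Q = 2(+0.654 − (+0.717))/0.0592 = −2.128.
The balanced reaction is 2 Ag⁺(aq) + Sn²⁺(aq) → 2 Ag(s) + Sn⁴⁺(aq), so Q = [Sn⁴⁺(aq)] / ([Ag⁺(aq)]^2·[Sn²⁺(aq)]).
Substituting the known concentrations and solving, log [Sn²⁺(aq)] = 0.087 and [Sn²⁺(aq)] = 1.2 M.

1.2 M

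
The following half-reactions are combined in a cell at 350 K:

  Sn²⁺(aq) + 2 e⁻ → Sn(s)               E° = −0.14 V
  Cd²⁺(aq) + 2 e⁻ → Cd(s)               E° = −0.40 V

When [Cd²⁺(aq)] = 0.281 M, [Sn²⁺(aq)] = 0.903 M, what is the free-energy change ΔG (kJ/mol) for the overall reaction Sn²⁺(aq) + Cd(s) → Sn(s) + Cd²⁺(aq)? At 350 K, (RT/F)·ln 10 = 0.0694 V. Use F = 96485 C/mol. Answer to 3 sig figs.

With Sn²⁺/Sn reduced at the cathode, E°cell = −0.14 − (−0.40) = +0.26 V and n = 2.
Q = [Cd²⁺(aq)] / [Sn²⁺(aq)] = 0.311, so log Q = −0.507 and E = +0.26 − (0.0694/2)(−0.507) = +0.2776 V.
Then ΔG = −nFE = −2 × 96485 × +0.2776 J/mol = −53.6 kJ/mol.

−53.6 kJ/mol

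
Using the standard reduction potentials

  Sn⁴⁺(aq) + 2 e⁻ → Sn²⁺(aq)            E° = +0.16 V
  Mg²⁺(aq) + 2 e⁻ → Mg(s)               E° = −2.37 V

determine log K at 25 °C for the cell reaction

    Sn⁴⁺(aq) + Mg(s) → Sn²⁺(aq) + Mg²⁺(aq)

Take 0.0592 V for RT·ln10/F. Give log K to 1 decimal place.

The Sn⁴⁺/Sn²⁺ couple is reduced (cathode); E°cell = +0.16 − (−2.37) = +2.53 V with n = 2.
At equilibrium E = 0, so log K = nE°cell / 0.0592 = (2)(+2.53) / 0.0592 = 85.5.

log K = 85.5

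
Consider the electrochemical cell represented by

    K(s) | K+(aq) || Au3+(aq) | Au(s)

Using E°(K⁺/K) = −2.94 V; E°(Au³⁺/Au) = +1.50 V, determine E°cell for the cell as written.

+4.44 V

By convention the left-hand electrode in cell notation is the anode (oxidation) and the right-hand electrode is the cathode (reduction).
E°cell = E°(right) − E°(left) = +1.50 − (−2.94) = +4.44 V.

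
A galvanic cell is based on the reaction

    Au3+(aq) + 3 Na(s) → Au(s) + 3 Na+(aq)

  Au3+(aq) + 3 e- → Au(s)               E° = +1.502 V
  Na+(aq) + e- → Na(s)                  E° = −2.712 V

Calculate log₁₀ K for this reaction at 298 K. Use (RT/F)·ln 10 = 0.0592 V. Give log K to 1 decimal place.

log K = 213.5

The Au³⁺/Au couple is reduced (cathode); E°cell = +1.502 − (−2.712) = +4.214 V with n = 3.
At equilibrium E = 0, so log K = nE°cell / 0.0592 = (3)(+4.214) / 0.0592 = 213.5.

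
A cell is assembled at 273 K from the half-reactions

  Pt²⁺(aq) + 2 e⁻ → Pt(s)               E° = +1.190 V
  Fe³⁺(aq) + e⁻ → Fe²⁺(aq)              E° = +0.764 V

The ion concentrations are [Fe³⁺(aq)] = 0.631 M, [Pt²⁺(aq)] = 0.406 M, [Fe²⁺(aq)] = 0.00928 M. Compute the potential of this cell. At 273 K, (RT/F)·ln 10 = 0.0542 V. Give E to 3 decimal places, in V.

+0.316 V

Since E°(Pt²⁺/Pt) > E°(Fe³⁺/Fe²⁺), Pt²⁺/Pt serves as the cathode.
E°cell = E°cat − E°an = +1.190 − (+0.764) = +0.426 V; n = 2.
The balanced reaction is Pt²⁺(aq) + 2 Fe²⁺(aq) → Pt(s) + 2 Fe³⁺(aq), so Q = [Fe³⁺(aq)]^2 / ([Pt²⁺(aq)]·[Fe²⁺(aq)]^2) = 1.14×10^4 and log Q = 4.056.
E = E° − (0.0542/n)·log Q = +0.426 − (0.0542/2)(4.056) = +0.316 V.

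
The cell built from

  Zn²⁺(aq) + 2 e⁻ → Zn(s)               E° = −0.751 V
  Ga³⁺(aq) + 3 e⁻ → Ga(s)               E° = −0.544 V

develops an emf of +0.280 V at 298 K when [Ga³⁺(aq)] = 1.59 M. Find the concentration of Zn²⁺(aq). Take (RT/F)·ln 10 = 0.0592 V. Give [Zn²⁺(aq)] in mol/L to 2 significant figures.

0.0047 M

The Ga³⁺/Ga couple has the larger reduction potential, so it is the cathode: E°cell = −0.544 − (−0.751) = +0.207 V and n = 6.
From the Nernst equation, log Q = n(E° − E)/0.0592 = 6·(+0.207 − (+0.280))/0.0592 = −7.399.
The balanced reaction is 2 Ga³⁺(aq) + 3 Zn(s) → 2 Ga(s) + 3 Zn²⁺(aq), so Q = [Zn²⁺(aq)]^3 / [Ga³⁺(aq)]^2.
Isolating [Zn²⁺(aq)] in Q = 10^{−7.399} yields log [Zn²⁺(aq)] = −2.332, i.e. 0.0047 M.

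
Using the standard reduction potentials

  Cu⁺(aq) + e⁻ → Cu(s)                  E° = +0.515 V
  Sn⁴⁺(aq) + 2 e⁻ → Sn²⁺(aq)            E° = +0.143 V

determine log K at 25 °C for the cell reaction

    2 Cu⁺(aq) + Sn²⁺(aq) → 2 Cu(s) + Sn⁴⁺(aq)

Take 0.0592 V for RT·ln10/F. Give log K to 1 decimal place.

log K = 12.6

The Cu⁺/Cu couple is reduced (cathode); E°cell = +0.515 − (+0.143) = +0.372 V with n = 2.
At equilibrium E = 0, so log K = nE°cell / 0.0592 = (2)(+0.372) / 0.0592 = 12.6.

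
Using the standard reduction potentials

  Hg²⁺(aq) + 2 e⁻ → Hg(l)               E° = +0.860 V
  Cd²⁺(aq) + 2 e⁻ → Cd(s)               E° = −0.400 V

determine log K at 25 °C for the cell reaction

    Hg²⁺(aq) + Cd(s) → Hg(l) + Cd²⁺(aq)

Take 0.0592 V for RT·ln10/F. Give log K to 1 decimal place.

The Hg²⁺/Hg couple is reduced (cathode); E°cell = +0.860 − (−0.400) = +1.260 V with n = 2.
At equilibrium E = 0, so log K = nE°cell / 0.0592 = (2)(+1.260) / 0.0592 = 42.6.

log K = 42.6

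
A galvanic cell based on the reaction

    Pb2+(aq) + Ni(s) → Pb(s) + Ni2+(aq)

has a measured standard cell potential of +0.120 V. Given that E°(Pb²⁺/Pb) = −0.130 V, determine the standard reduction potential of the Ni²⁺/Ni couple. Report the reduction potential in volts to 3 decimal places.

In the reaction as written the Pb²⁺/Pb couple is reduced (cathode) and Ni²⁺/Ni is oxidized (anode), so E°cell = E°(Pb²⁺/Pb) − E°(Ni²⁺/Ni).
E°(Ni²⁺/Ni) = E°(cathode) − E°cell = −0.130 − (+0.120) = −0.250 V.

−0.250 V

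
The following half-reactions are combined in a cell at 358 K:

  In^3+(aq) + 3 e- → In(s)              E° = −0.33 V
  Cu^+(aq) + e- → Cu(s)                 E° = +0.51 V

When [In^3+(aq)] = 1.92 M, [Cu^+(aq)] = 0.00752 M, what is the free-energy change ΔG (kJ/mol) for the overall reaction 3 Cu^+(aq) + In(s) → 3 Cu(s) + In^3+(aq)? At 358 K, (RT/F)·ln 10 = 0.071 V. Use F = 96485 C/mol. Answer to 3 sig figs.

−198 kJ/mol

E°cell = +0.51 − (−0.33) = +0.84 V; the balanced reaction transfers n = 3 electrons.
Q = [In^3+(aq)] / [Cu^+(aq)]^3 = 4.51×10^6, so log Q = 6.655 and E = +0.84 − (0.071/3)(6.655) = +0.6825 V.
ΔG = −nFE = −(3)(96485)(+0.6825) J/mol = −198 kJ/mol.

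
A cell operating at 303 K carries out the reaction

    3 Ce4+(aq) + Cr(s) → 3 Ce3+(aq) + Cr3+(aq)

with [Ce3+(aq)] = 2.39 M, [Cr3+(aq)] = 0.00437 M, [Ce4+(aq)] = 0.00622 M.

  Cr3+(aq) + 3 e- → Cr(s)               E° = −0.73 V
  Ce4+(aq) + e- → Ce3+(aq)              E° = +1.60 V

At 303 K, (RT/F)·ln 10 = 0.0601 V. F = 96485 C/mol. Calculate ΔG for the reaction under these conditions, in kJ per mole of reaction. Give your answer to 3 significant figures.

−643 kJ/mol

With Ce⁴⁺/Ce³⁺ reduced at the cathode, E°cell = +1.60 − (−0.73) = +2.33 V and n = 3.
Here Q = ([Ce3+(aq)]^3·[Cr3+(aq)]) / [Ce4+(aq)]^3 = 2.48×10^5 (log Q = 5.394), giving E = +2.33 − (0.0601/3)·(5.394) = +2.2219 V.
ΔG = −nFE = −(3)(96485)(+2.2219) J/mol = −643 kJ/mol.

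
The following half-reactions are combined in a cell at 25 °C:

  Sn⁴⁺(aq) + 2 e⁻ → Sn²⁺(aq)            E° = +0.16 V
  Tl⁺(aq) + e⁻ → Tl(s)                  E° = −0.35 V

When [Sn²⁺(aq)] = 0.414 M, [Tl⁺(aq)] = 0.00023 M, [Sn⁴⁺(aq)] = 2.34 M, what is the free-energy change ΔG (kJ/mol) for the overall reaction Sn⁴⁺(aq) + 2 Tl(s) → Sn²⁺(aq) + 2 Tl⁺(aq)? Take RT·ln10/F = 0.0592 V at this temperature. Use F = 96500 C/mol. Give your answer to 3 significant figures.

−144 kJ/mol

With Sn⁴⁺/Sn²⁺ reduced at the cathode, E°cell = +0.16 − (−0.35) = +0.51 V and n = 2.
The reaction quotient is ([Sn²⁺(aq)]·[Tl⁺(aq)]^2) / [Sn⁴⁺(aq)] = 9.36×10^−9; by Nernst, E = +0.51 − (0.0592/2)(−8.029) = +0.7477 V.
Then ΔG = −nFE = −2 × 96500 × +0.7477 J/mol = −144 kJ/mol.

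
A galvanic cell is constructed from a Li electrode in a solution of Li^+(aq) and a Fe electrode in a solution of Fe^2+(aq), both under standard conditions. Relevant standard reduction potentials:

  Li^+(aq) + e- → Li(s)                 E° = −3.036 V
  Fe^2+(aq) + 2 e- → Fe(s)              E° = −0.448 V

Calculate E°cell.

Of the two couples in this cell, the one with the more positive reduction potential is reduced at the cathode: here that is Fe²⁺/Fe (−0.448 V); Li⁺/Li (−3.036 V) is the anode.
E°cell = E°(cathode) − E°(anode) = −0.448 − (−3.036) = +2.588 V.

+2.588 V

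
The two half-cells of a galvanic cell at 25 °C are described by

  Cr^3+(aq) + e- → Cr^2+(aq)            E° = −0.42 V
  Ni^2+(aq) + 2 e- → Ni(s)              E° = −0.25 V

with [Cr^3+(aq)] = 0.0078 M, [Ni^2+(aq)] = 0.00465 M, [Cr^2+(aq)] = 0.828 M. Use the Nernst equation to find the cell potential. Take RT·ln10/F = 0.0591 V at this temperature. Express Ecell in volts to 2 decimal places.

+0.22 V

Ni²⁺/Ni is reduced (cathode, E° = −0.25 V) and Cr³⁺/Cr²⁺ is oxidized (anode).
E°cell = E°cat − E°an = −0.25 − (−0.42) = +0.17 V; n = 2.
The balanced reaction is Ni^2+(aq) + 2 Cr^2+(aq) → Ni(s) + 2 Cr^3+(aq), so Q = [Cr^3+(aq)]^2 / ([Ni^2+(aq)]·[Cr^2+(aq)]^2) = 0.0191 and log Q = −1.719.
Applying E = E° − (RT ln10/nF)·log Q gives +0.17 − (0.0591/2)(−1.719) = +0.22 V.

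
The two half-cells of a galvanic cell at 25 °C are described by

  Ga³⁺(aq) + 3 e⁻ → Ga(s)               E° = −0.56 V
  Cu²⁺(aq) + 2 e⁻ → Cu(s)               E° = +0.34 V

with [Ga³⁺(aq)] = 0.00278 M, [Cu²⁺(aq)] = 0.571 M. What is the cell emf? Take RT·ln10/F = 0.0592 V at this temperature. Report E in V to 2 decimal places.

+0.94 V

Since E°(Cu²⁺/Cu) > E°(Ga³⁺/Ga), Cu²⁺/Cu serves as the cathode.
E°cell = +0.34 − (−0.56) = +0.90 V, with n = 6 electrons transferred.
The balanced reaction is 3 Cu²⁺(aq) + 2 Ga(s) → 3 Cu(s) + 2 Ga³⁺(aq), so Q = [Ga³⁺(aq)]^2 / [Cu²⁺(aq)]^3 = 4.15×10^−5 and log Q = −4.382.
E = E° − (0.0592/n)·log Q = +0.90 − (0.0592/6)(−4.382) = +0.94 V.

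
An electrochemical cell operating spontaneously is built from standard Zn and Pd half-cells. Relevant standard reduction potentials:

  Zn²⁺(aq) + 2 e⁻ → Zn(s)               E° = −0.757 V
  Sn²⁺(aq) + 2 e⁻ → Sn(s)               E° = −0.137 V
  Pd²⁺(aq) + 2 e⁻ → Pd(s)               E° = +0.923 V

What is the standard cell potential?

+1.680 V

The Pd²⁺/Pd couple has the higher E°, so Pd ion is reduced (cathode) and Zn is oxidized (anode).
E°cell = E°(cathode) − E°(anode) = +0.923 − (−0.757) = +1.680 V.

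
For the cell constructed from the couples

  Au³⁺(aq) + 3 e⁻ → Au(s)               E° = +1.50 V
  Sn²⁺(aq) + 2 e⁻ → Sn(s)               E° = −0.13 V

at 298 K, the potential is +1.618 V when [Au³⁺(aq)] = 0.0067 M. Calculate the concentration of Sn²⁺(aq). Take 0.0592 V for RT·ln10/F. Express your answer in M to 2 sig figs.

Au³⁺/Au is the cathode (higher E°); E°cell = +1.50 − (−0.13) = +1.63 V with n = 6.
Since E = E° − (0.0592/n)·log Q, log Q = n(E° − E)/0.0592 = 1.216.
For 2 Au³⁺(aq) + 3 Sn(s) → 2 Au(s) + 3 Sn²⁺(aq), the reaction quotient is Q = [Sn²⁺(aq)]^3 / [Au³⁺(aq)]^2.
Isolating [Sn²⁺(aq)] in Q = 10^{1.216} yields log [Sn²⁺(aq)] = −1.044, i.e. 0.090 M.

0.090 M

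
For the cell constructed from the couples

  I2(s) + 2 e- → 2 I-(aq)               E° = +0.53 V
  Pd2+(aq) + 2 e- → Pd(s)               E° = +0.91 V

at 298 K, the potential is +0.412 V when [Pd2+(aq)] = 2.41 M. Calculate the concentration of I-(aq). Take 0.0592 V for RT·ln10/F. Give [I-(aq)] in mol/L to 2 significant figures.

With Pd²⁺/Pd at the cathode and I₂/I⁻ at the anode, E°cell = +0.91 − (+0.53) = +0.38 V (n = 2).
Since E = E° − (0.0592/n)·log Q, log Q = n(E° − E)/0.0592 = −1.081.
For Pd2+(aq) + 2 I-(aq) → Pd(s) + I2(s), the reaction quotient is Q = 1 / ([Pd2+(aq)]·[I-(aq)]^2).
Substituting the known concentrations and solving, log [I-(aq)] = 0.349 and [I-(aq)] = 2.2 M.

2.2 M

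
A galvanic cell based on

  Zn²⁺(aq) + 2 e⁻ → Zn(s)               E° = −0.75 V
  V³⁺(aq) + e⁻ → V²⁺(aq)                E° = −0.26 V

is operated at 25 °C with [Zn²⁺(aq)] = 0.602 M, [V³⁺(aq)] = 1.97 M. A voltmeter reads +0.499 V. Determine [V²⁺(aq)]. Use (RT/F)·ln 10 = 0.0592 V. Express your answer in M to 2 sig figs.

V³⁺/V²⁺ is the cathode (higher E°); E°cell = −0.26 − (−0.75) = +0.49 V with n = 2.
Since E = E° − (0.0592/n)·log Q, log Q = n(E° − E)/0.0592 = −0.304.
The balanced reaction is 2 V³⁺(aq) + Zn(s) → 2 V²⁺(aq) + Zn²⁺(aq), so Q = ([V²⁺(aq)]^2·[Zn²⁺(aq)]) / [V³⁺(aq)]^2.
Isolating [V²⁺(aq)] in Q = 10^{−0.304} yields log [V²⁺(aq)] = 0.253, i.e. 1.8 M.

1.8 M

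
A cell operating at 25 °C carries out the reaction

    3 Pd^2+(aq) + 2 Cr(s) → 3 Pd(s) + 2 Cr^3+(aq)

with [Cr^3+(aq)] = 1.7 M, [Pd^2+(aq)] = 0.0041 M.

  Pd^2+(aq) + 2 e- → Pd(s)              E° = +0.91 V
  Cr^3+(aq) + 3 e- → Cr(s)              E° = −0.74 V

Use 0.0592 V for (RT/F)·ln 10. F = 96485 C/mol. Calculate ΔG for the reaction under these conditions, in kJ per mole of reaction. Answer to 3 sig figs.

−912 kJ/mol

With Pd²⁺/Pd reduced at the cathode, E°cell = +0.91 − (−0.74) = +1.65 V and n = 6.
Here Q = [Cr^3+(aq)]^2 / [Pd^2+(aq)]^3 = 4.19×10^7 (log Q = 7.623), giving E = +1.65 − (0.0592/6)·(7.623) = +1.5748 V.
Then ΔG = −nFE = −6 × 96485 × +1.5748 J/mol = −912 kJ/mol.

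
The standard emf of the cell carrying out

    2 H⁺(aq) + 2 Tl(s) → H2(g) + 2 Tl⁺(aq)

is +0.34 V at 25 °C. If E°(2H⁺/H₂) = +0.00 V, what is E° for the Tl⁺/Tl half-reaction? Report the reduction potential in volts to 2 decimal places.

−0.34 V

In the reaction as written the 2H⁺/H₂ couple is reduced (cathode) and Tl⁺/Tl is oxidized (anode), so E°cell = E°(2H⁺/H₂) − E°(Tl⁺/Tl).
E°(Tl⁺/Tl) = E°(cathode) − E°cell = +0.00 − (+0.34) = −0.34 V.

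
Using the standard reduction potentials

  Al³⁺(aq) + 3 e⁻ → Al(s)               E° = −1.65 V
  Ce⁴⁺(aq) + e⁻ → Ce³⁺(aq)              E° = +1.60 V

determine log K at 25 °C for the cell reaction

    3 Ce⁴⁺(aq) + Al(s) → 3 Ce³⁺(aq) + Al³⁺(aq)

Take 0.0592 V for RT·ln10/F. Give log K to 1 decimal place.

The Ce⁴⁺/Ce³⁺ couple is reduced (cathode); E°cell = +1.60 − (−1.65) = +3.25 V with n = 3.
At equilibrium E = 0, so log K = nE°cell / 0.0592 = (3)(+3.25) / 0.0592 = 164.7.

log K = 164.7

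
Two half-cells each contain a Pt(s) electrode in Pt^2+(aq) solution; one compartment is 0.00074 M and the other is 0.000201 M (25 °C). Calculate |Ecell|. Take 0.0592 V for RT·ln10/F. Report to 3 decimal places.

0.017 V

For a concentration cell E°cell = 0, since both electrodes use the same couple.
The compartment with the higher Pt^2+(aq) concentration (0.00074 M) acts as the cathode; ions are reduced there and produced at the dilute (0.000201 M) anode.
With n = 2, Ecell = −(0.0592/2)·log([dilute]/[conc]) = −(0.0592/2)·log(0.000201/0.00074) = +0.017 V.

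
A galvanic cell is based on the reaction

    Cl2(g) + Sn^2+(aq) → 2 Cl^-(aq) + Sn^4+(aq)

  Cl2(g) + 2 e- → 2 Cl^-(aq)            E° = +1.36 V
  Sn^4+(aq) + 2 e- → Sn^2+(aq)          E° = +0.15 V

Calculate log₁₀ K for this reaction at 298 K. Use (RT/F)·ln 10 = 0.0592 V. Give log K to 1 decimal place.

log K = 40.9

The Cl₂/Cl⁻ couple is reduced (cathode); E°cell = +1.36 − (+0.15) = +1.21 V with n = 2.
At equilibrium E = 0, so log K = nE°cell / 0.0592 = (2)(+1.21) / 0.0592 = 40.9.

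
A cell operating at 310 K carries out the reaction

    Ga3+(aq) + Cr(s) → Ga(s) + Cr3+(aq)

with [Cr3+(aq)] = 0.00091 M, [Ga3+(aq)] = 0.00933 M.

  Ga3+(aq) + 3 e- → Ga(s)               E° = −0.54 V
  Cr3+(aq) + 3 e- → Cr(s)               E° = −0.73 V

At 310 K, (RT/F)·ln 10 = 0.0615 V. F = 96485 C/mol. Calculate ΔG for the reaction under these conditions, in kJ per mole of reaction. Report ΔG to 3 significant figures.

E°cell = −0.54 − (−0.73) = +0.19 V; the balanced reaction transfers n = 3 electrons.
Q = [Cr3+(aq)] / [Ga3+(aq)] = 0.0975, so log Q = −1.011 and E = +0.19 − (0.0615/3)(−1.011) = +0.2107 V.
Then ΔG = −nFE = −3 × 96485 × +0.2107 J/mol = −61.0 kJ/mol.

−61.0 kJ/mol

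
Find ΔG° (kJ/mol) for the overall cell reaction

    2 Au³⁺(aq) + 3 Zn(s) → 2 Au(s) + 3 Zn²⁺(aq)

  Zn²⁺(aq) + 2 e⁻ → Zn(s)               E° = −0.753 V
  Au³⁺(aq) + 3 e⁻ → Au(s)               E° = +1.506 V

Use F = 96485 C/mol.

−1308 kJ/mol

In the reaction as written Au³⁺(aq) is reduced, so the Au³⁺/Au couple is the cathode and Zn²⁺/Zn is the anode.
E°cell = +1.506 − (−0.753) = +2.259 V; balancing electrons gives n = 6.
ΔG° = −nFE°cell = −(6)(96485)(+2.259) J/mol = −1308 kJ/mol.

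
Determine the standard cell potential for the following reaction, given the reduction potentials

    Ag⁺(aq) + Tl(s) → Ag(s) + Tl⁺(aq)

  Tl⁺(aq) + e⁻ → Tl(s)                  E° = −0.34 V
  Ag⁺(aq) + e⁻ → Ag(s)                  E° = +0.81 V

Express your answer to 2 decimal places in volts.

In the reaction as written, Ag⁺(aq) is reduced (cathode) and Tl⁺(aq) is produced by oxidation at the anode.
E°cell = E°(cathode) − E°(anode) = +0.81 − (−0.34) = +1.15 V.
The positive value indicates the reaction is spontaneous as written.

+1.15 V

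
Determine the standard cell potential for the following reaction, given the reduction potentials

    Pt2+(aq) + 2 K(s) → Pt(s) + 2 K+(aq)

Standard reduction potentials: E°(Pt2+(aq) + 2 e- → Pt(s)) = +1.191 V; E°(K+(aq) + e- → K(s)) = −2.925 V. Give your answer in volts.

In the reaction as written, Pt2+(aq) is reduced (cathode) and K+(aq) is produced by oxidation at the anode.
E°cell = E°(cathode) − E°(anode) = +1.191 − (−2.925) = +4.116 V.

+4.116 V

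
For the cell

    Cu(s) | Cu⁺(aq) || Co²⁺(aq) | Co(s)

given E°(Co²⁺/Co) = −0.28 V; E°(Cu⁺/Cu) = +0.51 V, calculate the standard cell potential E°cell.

−0.79 V

By convention the left-hand electrode in cell notation is the anode (oxidation) and the right-hand electrode is the cathode (reduction).
E°cell = E°(right) − E°(left) = −0.28 − (+0.51) = −0.79 V.
The negative sign shows that, as written, the cell would require an external voltage to drive the reaction.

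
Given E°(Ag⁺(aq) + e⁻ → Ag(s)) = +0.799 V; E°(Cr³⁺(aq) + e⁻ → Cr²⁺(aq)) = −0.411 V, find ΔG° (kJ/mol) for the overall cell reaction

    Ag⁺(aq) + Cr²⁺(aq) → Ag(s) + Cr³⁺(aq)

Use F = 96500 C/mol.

In the reaction as written Ag⁺(aq) is reduced, so the Ag⁺/Ag couple is the cathode and Cr³⁺/Cr²⁺ is the anode.
E°cell = +0.799 − (−0.411) = +1.210 V; balancing electrons gives n = 1.
ΔG° = −nFE°cell = −(1)(96500)(+1.210) J/mol = −117 kJ/mol.

−117 kJ/mol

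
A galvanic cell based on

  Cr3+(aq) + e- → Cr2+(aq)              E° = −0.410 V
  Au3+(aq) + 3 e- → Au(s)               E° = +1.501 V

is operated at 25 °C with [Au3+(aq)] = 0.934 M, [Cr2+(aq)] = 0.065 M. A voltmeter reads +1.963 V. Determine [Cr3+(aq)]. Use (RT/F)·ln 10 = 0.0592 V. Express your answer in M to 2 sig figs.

0.0084 M

With Au³⁺/Au at the cathode and Cr³⁺/Cr²⁺ at the anode, E°cell = +1.501 − (−0.410) = +1.911 V (n = 3).
From the Nernst equation, log Q = n(E° − E)/0.0592 = 3·(+1.911 − (+1.963))/0.0592 = −2.635.
For Au3+(aq) + 3 Cr2+(aq) → Au(s) + 3 Cr3+(aq), the reaction quotient is Q = [Cr3+(aq)]^3 / ([Au3+(aq)]·[Cr2+(aq)]^3).
Substituting the known concentrations and solving, log [Cr3+(aq)] = −2.075 and [Cr3+(aq)] = 0.0084 M.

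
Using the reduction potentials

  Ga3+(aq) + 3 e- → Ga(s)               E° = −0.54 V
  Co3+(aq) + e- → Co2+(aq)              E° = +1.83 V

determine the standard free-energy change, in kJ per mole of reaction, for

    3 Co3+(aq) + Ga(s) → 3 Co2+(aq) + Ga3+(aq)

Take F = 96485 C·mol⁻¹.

−686 kJ/mol

In the reaction as written Co3+(aq) is reduced, so the Co³⁺/Co²⁺ couple is the cathode and Ga³⁺/Ga is the anode.
E°cell = +1.83 − (−0.54) = +2.37 V; balancing electrons gives n = 3.
ΔG° = −nFE°cell = −(3)(96485)(+2.37) J/mol = −686 kJ/mol.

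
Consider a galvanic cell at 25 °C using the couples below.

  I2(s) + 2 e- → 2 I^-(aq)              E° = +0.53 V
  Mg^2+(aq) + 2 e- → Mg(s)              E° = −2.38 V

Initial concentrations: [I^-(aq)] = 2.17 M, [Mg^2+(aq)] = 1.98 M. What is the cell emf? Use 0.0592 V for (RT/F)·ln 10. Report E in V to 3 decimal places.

I₂/I⁻ is reduced (cathode, E° = +0.53 V) and Mg²⁺/Mg is oxidized (anode).
E°cell = E°cat − E°an = +0.53 − (−2.38) = +2.91 V; n = 2.
For the overall reaction I2(s) + Mg(s) → 2 I^-(aq) + Mg^2+(aq), Q = [I^-(aq)]^2·[Mg^2+(aq)] = 9.32, giving log Q = 0.970.
By the Nernst equation, E = +2.91 − (0.0592/2)·(0.970) = +2.881 V.

+2.881 V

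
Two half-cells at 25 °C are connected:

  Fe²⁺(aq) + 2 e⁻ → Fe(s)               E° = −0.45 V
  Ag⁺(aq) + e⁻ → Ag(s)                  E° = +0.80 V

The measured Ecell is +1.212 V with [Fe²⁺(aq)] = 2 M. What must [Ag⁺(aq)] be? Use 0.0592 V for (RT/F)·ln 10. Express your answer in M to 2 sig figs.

0.32 M

The Ag⁺/Ag couple has the larger reduction potential, so it is the cathode: E°cell = +0.80 − (−0.45) = +1.25 V and n = 2.
Rearranging E = E° − (0.0592/n)·log Q gives log Q = 2(+1.25 − (+1.212))/0.0592 = 1.284.
For 2 Ag⁺(aq) + Fe(s) → 2 Ag(s) + Fe²⁺(aq), the reaction quotient is Q = [Fe²⁺(aq)] / [Ag⁺(aq)]^2.
Solving for the unknown gives log [Ag⁺(aq)] = −0.491, so [Ag⁺(aq)] ≈ 0.32 M.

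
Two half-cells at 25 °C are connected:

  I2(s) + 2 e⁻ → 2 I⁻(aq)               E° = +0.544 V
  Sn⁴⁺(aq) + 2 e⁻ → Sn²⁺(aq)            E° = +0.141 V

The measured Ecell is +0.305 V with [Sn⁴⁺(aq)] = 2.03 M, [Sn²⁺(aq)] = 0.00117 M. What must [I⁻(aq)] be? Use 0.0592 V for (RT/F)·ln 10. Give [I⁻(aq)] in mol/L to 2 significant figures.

The I₂/I⁻ couple has the larger reduction potential, so it is the cathode: E°cell = +0.544 − (+0.141) = +0.403 V and n = 2.
Rearranging E = E° − (0.0592/n)·log Q gives log Q = 2(+0.403 − (+0.305))/0.0592 = 3.311.
The balanced reaction is I2(s) + Sn²⁺(aq) → 2 I⁻(aq) + Sn⁴⁺(aq), so Q = ([I⁻(aq)]^2·[Sn⁴⁺(aq)]) / [Sn²⁺(aq)].
Solving for the unknown gives log [I⁻(aq)] = 0.036, so [I⁻(aq)] ≈ 1.1 M.

1.1 M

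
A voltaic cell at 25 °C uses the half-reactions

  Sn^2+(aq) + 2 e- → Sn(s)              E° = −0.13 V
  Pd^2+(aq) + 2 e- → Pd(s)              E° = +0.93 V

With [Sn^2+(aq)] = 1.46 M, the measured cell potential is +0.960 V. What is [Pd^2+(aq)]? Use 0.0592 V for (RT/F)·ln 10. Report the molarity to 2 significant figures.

0.00061 M

Pd²⁺/Pd is the cathode (higher E°); E°cell = +0.93 − (−0.13) = +1.06 V with n = 2.
Since E = E° − (0.0592/n)·log Q, log Q = n(E° − E)/0.0592 = 3.378.
Balancing electrons gives Pd^2+(aq) + Sn(s) → Pd(s) + Sn^2+(aq); thus Q = [Sn^2+(aq)] / [Pd^2+(aq)].
Isolating [Pd^2+(aq)] in Q = 10^{3.378} yields log [Pd^2+(aq)] = −3.214, i.e. 0.00061 M.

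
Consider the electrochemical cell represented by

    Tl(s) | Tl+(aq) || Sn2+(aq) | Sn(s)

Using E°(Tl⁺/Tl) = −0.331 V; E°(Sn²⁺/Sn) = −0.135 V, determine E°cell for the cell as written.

By convention the left-hand electrode in cell notation is the anode (oxidation) and the right-hand electrode is the cathode (reduction).
E°cell = E°(right) − E°(left) = −0.135 − (−0.331) = +0.196 V.

+0.196 V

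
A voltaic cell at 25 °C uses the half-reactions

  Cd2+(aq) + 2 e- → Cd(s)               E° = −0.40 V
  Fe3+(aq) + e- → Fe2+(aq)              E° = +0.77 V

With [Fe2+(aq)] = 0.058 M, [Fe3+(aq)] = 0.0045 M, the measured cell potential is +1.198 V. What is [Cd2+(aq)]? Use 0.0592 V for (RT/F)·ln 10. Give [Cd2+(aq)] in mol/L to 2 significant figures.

0.00068 M

Fe³⁺/Fe²⁺ is the cathode (higher E°); E°cell = +0.77 − (−0.40) = +1.17 V with n = 2.
Since E = E° − (0.0592/n)·log Q, log Q = n(E° − E)/0.0592 = −0.946.
Balancing electrons gives 2 Fe3+(aq) + Cd(s) → 2 Fe2+(aq) + Cd2+(aq); thus Q = ([Fe2+(aq)]^2·[Cd2+(aq)]) / [Fe3+(aq)]^2.
Solving for the unknown gives log [Cd2+(aq)] = −3.166, so [Cd2+(aq)] ≈ 0.00068 M.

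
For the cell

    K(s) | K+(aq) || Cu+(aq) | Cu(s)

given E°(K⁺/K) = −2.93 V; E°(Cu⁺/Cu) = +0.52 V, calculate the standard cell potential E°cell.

By convention the left-hand electrode in cell notation is the anode (oxidation) and the right-hand electrode is the cathode (reduction).
E°cell = E°(right) − E°(left) = +0.52 − (−2.93) = +3.45 V.

+3.45 V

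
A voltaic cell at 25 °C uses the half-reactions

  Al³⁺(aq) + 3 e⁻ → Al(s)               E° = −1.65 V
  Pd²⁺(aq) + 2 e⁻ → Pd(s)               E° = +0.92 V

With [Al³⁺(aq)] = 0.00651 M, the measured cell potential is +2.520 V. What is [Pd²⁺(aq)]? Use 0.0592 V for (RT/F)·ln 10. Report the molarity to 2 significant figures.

0.00071 M

Pd²⁺/Pd is the cathode (higher E°); E°cell = +0.92 − (−1.65) = +2.57 V with n = 6.
Since E = E° − (0.0592/n)·log Q, log Q = n(E° − E)/0.0592 = 5.068.
For 3 Pd²⁺(aq) + 2 Al(s) → 3 Pd(s) + 2 Al³⁺(aq), the reaction quotient is Q = [Al³⁺(aq)]^2 / [Pd²⁺(aq)]^3.
Solving for the unknown gives log [Pd²⁺(aq)] = −3.147, so [Pd²⁺(aq)] ≈ 0.00071 M.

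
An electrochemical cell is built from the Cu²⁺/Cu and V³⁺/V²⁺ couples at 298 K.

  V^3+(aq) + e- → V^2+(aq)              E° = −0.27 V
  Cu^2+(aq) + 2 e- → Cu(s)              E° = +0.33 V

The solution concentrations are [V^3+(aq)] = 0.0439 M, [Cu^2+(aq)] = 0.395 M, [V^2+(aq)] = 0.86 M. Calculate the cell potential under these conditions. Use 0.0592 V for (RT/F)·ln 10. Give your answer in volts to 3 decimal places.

+0.665 V

The Cu²⁺/Cu couple has the more positive E°, so it is the cathode; V³⁺/V²⁺ is the anode.
E°cell = +0.33 − (−0.27) = +0.60 V, with n = 2 electrons transferred.
Balancing gives Cu^2+(aq) + 2 V^2+(aq) → Cu(s) + 2 V^3+(aq); hence Q = [V^3+(aq)]^2 / ([Cu^2+(aq)]·[V^2+(aq)]^2) = 0.0066 (log Q = −2.181).
Applying E = E° − (RT ln10/nF)·log Q gives +0.60 − (0.0592/2)(−2.181) = +0.665 V.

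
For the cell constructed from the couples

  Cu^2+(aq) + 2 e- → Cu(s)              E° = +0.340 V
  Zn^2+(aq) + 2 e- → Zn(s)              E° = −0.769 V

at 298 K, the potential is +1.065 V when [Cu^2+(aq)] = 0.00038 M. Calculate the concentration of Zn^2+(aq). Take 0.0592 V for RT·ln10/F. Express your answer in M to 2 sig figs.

Cu²⁺/Cu is the cathode (higher E°); E°cell = +0.340 − (−0.769) = +1.109 V with n = 2.
Since E = E° − (0.0592/n)·log Q, log Q = n(E° − E)/0.0592 = 1.486.
For Cu^2+(aq) + Zn(s) → Cu(s) + Zn^2+(aq), the reaction quotient is Q = [Zn^2+(aq)] / [Cu^2+(aq)].
Solving for the unknown gives log [Zn^2+(aq)] = −1.934, so [Zn^2+(aq)] ≈ 0.012 M.

0.012 M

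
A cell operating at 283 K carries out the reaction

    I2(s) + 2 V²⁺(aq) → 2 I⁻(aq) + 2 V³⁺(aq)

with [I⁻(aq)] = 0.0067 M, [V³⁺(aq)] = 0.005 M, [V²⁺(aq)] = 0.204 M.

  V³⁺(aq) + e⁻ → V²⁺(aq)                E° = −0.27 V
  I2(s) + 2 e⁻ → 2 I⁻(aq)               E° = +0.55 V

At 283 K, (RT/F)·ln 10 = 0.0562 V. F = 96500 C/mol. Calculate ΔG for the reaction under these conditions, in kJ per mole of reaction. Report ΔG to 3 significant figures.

E°cell = +0.55 − (−0.27) = +0.82 V; the balanced reaction transfers n = 2 electrons.
Q = ([I⁻(aq)]^2·[V³⁺(aq)]^2) / [V²⁺(aq)]^2 = 2.7×10^−8, so log Q = −7.569 and E = +0.82 − (0.0562/2)(−7.569) = +1.0327 V.
Then ΔG = −nFE = −2 × 96500 × +1.0327 J/mol = −199 kJ/mol.

−199 kJ/mol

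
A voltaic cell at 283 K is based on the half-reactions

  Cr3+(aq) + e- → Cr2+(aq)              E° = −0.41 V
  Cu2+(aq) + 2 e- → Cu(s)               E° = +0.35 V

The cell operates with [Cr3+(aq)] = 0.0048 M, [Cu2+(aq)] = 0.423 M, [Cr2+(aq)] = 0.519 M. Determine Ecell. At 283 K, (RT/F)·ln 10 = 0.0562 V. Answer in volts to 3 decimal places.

The Cu²⁺/Cu couple has the more positive E°, so it is the cathode; Cr³⁺/Cr²⁺ is the anode.
The standard potential is +0.35 − (−0.41) = +0.76 V and the balanced reaction transfers n = 2 electrons.
The balanced reaction is Cu2+(aq) + 2 Cr2+(aq) → Cu(s) + 2 Cr3+(aq), so Q = [Cr3+(aq)]^2 / ([Cu2+(aq)]·[Cr2+(aq)]^2) = 0.000202 and log Q = −3.694.
E = E° − (0.0562/n)·log Q = +0.76 − (0.0562/2)(−3.694) = +0.864 V.

+0.864 V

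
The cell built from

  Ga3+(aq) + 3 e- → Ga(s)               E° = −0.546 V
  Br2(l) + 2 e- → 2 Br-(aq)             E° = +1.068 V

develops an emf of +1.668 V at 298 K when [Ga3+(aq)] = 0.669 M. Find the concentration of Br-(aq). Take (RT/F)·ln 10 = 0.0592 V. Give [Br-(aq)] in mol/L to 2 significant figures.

With Br₂/Br⁻ at the cathode and Ga³⁺/Ga at the anode, E°cell = +1.068 − (−0.546) = +1.614 V (n = 6).
Rearranging E = E° − (0.0592/n)·log Q gives log Q = 6(+1.614 − (+1.668))/0.0592 = −5.473.
Balancing electrons gives 3 Br2(l) + 2 Ga(s) → 6 Br-(aq) + 2 Ga3+(aq); thus Q = [Br-(aq)]^6·[Ga3+(aq)]^2.
Substituting the known concentrations and solving, log [Br-(aq)] = −0.854 and [Br-(aq)] = 0.14 M.

0.14 M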